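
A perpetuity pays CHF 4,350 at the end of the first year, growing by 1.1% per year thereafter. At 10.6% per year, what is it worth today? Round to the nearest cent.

PV = D₁/(r − g) = 4350/(0.106 − 0.011) = 45,789.4737

CHF 45,789.47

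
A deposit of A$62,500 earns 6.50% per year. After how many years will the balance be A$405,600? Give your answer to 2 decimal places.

29.70 years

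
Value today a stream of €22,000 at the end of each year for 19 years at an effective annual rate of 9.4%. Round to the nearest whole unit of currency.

Annuity factor a(19|0.094) = 8.708361; PV = 22000 × 8.708361 = 191,583.9493

€191,584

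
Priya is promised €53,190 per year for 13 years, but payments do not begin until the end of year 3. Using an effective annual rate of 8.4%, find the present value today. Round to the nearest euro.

€350,032

Value one period before first payment (t=2): 53190 × [1 − (1+0.084)^(−13)] / 0.084 = 53190 × 7.732803 = 411,307.7796
Discount back 2 years: 411,307.7796 × (1+0.084)^(−2) = 411,307.7796 × 0.851023 = 350,032.4917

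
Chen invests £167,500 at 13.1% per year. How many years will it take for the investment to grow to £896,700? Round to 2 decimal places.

(1+i)^n = 896700/167500 = 5.35343, so n = ln 5.35343 / ln 1.131 = 13.6288 years

13.63 years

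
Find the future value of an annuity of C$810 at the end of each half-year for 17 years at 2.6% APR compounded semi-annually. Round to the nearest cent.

With 2 periods per year: i = 0.013, n = 34.
Accumulation factor s(34|0.013) = 42.414658; FV = 810 × 42.414658 = 34,355.8729

C$34,355.87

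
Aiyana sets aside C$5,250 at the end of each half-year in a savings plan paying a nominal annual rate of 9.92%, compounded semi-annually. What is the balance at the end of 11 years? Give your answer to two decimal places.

With 2 periods per year: i = 0.0496, n = 22.
Accumulation factor s(22|0.0496) = 38.323429; FV = 5250 × 38.323429 = 201,198.0010

C$201,198.00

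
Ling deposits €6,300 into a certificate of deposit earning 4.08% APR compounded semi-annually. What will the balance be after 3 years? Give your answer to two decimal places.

i = 0.0408/2 = 0.0204 per half-year; n = 3·2 = 6.
FV = 6,300 × (1 + 0.0204)^6 = 7,111.5333

€7,111.53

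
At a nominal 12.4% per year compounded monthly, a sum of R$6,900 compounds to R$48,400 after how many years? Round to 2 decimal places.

Periodic rate i = 0.124/12 = 0.0103333.
(1+i)^n = 48400/6900 = 7.01449, so n = ln 7.01449 / ln 1.01033 = 189.4864 months
= 189.4864/12 years

15.79 years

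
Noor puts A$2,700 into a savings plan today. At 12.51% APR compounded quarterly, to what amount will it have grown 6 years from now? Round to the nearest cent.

A$5,653.94

With 4 periods per year: i = 0.031275, n = 24.
FV = 2,700 × (1 + 0.031275)^24 = 5,653.9442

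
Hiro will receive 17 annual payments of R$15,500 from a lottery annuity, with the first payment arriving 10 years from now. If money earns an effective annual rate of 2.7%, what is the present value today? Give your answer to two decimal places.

R$164,514.97

PV at t=9 (ordinary 17-year annuity): 15500 × a(17|0.027) = 15500 × 13.489868 = 209,092.9597
PV₀ = 209,092.9597 / (1+0.027)^9 = 209,092.9597 / 1.270966 = 164,514.9681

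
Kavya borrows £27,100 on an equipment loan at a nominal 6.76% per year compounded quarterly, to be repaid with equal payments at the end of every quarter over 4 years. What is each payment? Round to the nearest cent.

i = 0.0676/4 = 0.0169 per quarter; n = 4·4 = 16.
Annuity-PV factor = 13.917143; PMT = 27100 / 13.917143 = 1,947.2388

£1,947.24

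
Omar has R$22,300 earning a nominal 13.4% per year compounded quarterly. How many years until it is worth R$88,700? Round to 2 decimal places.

Periodic rate i = 0.134/4 = 0.0335.
(1+i)^n = 88700/22300 = 3.97758, so n = ln 3.97758 / ln 1.0335 = 41.9007 quarters
= 41.9007/4 years

10.48 years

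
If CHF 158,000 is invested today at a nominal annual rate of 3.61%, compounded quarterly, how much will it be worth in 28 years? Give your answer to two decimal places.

CHF 432,188.16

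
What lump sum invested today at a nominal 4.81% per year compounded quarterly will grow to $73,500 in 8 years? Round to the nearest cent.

$50,138.07

Periodic rate i = 0.0481/4 = 0.012025; n = 8 × 4 = 32 periods.
PV = 73,500 / (1 + 0.012025)^32 = 73,500 / 1.465952 = 50,138.0717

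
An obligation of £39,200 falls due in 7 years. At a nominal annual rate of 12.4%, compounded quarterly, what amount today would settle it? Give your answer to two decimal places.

£16,674.14

i = 0.124/4 = 0.031 per quarter; n = 7·4 = 28.
PV = FV·(1+i)^(−n) = 39,200 × 0.425361 = 16,674.1398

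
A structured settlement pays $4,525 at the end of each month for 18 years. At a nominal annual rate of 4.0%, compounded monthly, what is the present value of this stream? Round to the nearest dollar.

$695,942

i = 0.04/12 = 0.00333333 per month; n = 18·12 = 216.
Annuity factor a(216|0.00333333) = 153.799376; PV = 4525 × 153.799376 = 695,942.1769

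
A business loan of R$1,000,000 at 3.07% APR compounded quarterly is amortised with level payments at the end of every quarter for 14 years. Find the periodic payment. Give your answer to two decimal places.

With 4 periods per year: i = 0.007675, n = 56.
Annuity-PV factor = 45.380096; PMT = 1e+06 / 45.380096 = 22,036.0927

R$22,036.09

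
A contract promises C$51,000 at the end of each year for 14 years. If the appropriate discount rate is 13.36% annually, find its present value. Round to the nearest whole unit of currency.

C$315,770

PV = PMT · [1 − (1+i)^(−n)] / i = 51000 · 6.191562 = 315,769.6390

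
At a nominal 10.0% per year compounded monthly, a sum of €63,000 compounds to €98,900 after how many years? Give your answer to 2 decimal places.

Periodic rate i = 0.1/12 = 0.00833333.
n = ln(98900/63000) / ln(1+0.00833333) = ln(1.56984) / 0.008299 = 54.3421 months
= 54.3421/12 years

4.53 years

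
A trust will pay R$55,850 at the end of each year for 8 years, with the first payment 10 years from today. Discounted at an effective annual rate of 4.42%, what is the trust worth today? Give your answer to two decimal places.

Value one period before first payment (t=9): 55850 × [1 − (1+0.0442)^(−8)] / 0.0442 = 55850 × 6.617498 = 369,587.2621
Discount back 9 years: 369,587.2621 × (1+0.0442)^(−9) = 369,587.2621 × 0.677559 = 250,416.9922

R$250,416.99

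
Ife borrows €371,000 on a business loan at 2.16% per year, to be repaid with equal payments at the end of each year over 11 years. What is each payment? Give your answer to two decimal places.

PMT = 371000 / ( [1 − (1+0.0216)^(−11)] / 0.0216 ) = 371000 / 9.698366 = 38,253.8655

€38,253.87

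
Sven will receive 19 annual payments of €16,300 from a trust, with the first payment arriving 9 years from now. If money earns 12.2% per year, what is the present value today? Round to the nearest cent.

€47,226.09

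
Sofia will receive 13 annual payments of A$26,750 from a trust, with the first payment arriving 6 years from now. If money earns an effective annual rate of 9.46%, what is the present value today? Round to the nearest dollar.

A$124,382

Value one period before first payment (t=5): 26750 × [1 − (1+0.0946)^(−13)] / 0.0946 = 26750 × 7.306539 = 195,449.9273
Discount back 5 years: 195,449.9273 × (1+0.0946)^(−5) = 195,449.9273 × 0.636389 = 124,382.2172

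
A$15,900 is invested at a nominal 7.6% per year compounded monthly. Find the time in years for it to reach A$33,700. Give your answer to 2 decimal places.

Periodic rate i = 0.076/12 = 0.00633333.
(1+i)^n = 33700/15900 = 2.11950, so n = ln 2.11950 / ln 1.00633 = 118.9824 months
= 118.9824/12 years

9.92 years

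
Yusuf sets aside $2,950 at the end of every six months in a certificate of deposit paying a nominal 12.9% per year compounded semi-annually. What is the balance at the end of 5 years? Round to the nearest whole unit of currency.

$39,715

With 2 periods per year: i = 0.0645, n = 10.
FV = PMT · [(1+i)^n − 1] / i = 2950 · 13.462685 = 39,714.9219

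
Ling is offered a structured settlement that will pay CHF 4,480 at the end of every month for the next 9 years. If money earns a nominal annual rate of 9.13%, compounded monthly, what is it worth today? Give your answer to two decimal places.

CHF 329,123.58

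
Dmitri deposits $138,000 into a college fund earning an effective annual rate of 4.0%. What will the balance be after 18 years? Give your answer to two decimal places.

$279,562.68

FV = 138,000 × (1 + 0.04)^18 = 279,562.6791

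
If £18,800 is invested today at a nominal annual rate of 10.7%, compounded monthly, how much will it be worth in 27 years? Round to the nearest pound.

£333,637

i = 0.107/12 = 0.00891667 per month; n = 27·12 = 324.
FV = PV·(1+i)^n = 18,800 × 17.746635 = 333,636.7418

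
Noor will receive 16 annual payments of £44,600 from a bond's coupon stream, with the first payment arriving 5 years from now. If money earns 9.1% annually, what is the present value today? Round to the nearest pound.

Value one period before first payment (t=4): 44600 × [1 − (1+0.091)^(−16)] / 0.091 = 44600 × 8.261525 = 368,463.9954
Discount back 4 years: 368,463.9954 × (1+0.091)^(−4) = 368,463.9954 × 0.705831 = 260,073.4715

£260,073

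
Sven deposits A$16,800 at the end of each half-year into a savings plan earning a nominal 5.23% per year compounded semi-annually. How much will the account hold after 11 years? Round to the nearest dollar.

A$491,195

Periodic rate i = 0.0523/2 = 0.02615; n = 11 × 2 = 22 periods.
FV = 16800 × [(1+0.02615)^22 − 1] / 0.02615 = 16800 × 29.237827 = 491,195.4935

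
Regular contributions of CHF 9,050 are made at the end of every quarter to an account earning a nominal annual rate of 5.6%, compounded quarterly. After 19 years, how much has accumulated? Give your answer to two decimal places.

i = 0.056/4 = 0.014 per quarter; n = 19·4 = 76.
Accumulation factor s(76|0.014) = 134.045272; FV = 9050 × 134.045272 = 1,213,109.7097

CHF 1,213,109.71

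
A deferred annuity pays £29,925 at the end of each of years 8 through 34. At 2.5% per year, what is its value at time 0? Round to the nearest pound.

£490,004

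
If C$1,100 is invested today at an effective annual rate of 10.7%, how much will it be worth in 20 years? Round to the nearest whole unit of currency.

FV = 1,100 × (1 + 0.107)^20 = 8,401.2731

C$8,401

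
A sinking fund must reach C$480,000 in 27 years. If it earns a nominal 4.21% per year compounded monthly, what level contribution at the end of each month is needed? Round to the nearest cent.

C$798.00

Periodic rate i = 0.0421/12 = 0.00350833; n = 27 × 12 = 324 periods.
FV-annuity factor = 601.503158; PMT = 480000 / 601.503158 = 798.0008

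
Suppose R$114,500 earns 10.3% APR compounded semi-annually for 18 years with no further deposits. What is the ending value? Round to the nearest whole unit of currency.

R$698,135

With 2 periods per year: i = 0.0515, n = 36.
FV = 114,500 × (1 + 0.0515)^36 = 698,135.0775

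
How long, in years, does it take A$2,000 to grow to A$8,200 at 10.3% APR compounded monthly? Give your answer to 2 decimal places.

13.76 years

Periodic rate i = 0.103/12 = 0.00858333.
(1+i)^n = 8200/2000 = 4.10000, so n = ln 4.10000 / ln 1.00858 = 165.0913 months
= 165.0913/12 years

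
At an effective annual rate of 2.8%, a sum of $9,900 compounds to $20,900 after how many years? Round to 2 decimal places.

27.06 years

(1+i)^n = 20900/9900 = 2.11111, so n = ln 2.11111 / ln 1.028 = 27.0581 years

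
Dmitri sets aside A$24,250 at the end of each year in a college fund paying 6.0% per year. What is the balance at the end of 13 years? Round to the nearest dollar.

FV = PMT · [(1+i)^n − 1] / i = 24250 · 18.882138 = 457,891.8385

A$457,892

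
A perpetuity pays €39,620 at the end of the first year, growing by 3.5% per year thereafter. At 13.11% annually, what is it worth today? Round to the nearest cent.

€412,278.88

PV = PMT / (i − g) = 39620 / (0.1311 − 0.035) = 39620 / 0.096100 = 412,278.8762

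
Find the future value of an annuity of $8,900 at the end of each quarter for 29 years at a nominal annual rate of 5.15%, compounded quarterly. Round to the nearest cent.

$2,357,486.30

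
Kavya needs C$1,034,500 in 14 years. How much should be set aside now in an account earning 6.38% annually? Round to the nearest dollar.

PV = 1,034,500 / (1 + 0.0638)^14 = 1,034,500 / 2.377058 = 435,201.8083

C$435,202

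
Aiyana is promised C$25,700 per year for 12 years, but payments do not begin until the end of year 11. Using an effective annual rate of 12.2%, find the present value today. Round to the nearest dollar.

C$49,887

PV at t=10 (ordinary 12-year annuity): 25700 × a(12|0.122) = 25700 × 6.137392 = 157,730.9640
Discount back 10 years: 157,730.9640 × (1+0.122)^(−10) = 157,730.9640 × 0.316280 = 49,887.1149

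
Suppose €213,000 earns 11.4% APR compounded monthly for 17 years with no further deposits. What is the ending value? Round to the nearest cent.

€1,465,782.57

Periodic rate i = 0.114/12 = 0.0095; n = 17 × 12 = 204 periods.
213,000 × (1+0.0095)^204 = 213,000 × 6.881608 = 1,465,782.5680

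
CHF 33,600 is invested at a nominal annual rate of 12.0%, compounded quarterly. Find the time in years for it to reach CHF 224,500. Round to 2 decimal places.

16.06 years

Periodic rate i = 0.12/4 = 0.03.
(1+i)^n = 224500/33600 = 6.68155, so n = ln 6.68155 / ln 1.03 = 64.2567 quarters
= 64.2567/4 years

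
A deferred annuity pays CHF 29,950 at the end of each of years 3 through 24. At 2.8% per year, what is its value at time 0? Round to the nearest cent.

Value one period before first payment (t=2): 29950 × [1 − (1+0.028)^(−22)] / 0.028 = 29950 × 16.260978 = 487,016.3051
PV₀ = 487,016.3051 / (1+0.028)^2 = 487,016.3051 / 1.056784 = 460,847.5384

CHF 460,847.54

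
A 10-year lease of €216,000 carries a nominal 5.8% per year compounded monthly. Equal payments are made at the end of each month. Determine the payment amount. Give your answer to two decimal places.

Periodic rate i = 0.058/12 = 0.00483333; n = 10 × 12 = 120 periods.
PMT = 216000 / ( [1 − (1+0.00483333)^(−120)] / 0.00483333 ) = 216000 / 90.893548 = 2,376.4063

€2,376.41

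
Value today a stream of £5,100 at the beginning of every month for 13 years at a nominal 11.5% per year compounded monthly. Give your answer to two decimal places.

i = 0.115/12 = 0.00958333 per month; n = 13·12 = 156.
Annuity factor a(156|0.00958333) × (1+i) = 81.554964; PV = 5100 × 81.554964 = 415,930.3185
Payments are at the start of each period, so multiply by (1+i).

£415,930.32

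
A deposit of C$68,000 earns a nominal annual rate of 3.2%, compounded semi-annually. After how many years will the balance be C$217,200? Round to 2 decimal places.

Periodic rate i = 0.032/2 = 0.016.
(1+i)^n = 217200/68000 = 3.19412, so n = ln 3.19412 / ln 1.016 = 73.1610 half-years
= 73.1610/2 years

36.58 years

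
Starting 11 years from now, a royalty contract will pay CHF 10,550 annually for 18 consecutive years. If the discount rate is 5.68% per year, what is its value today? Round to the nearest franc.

CHF 67,353

PV at t=10 (ordinary 18-year annuity): 10550 × a(18|0.0568) = 10550 × 11.092632 = 117,027.2703
Discount back 10 years: 117,027.2703 × (1+0.0568)^(−10) = 117,027.2703 × 0.575535 = 67,353.3233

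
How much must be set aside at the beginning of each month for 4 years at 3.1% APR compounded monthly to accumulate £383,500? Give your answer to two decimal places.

With 12 periods per year: i = 0.00258333, n = 48.
PMT = 383500 / ( [(1+0.00258333)^48 − 1] / 0.00258333 × (1+i) ) = 383500 / 51.164694 = 7,495.4030

£7,495.40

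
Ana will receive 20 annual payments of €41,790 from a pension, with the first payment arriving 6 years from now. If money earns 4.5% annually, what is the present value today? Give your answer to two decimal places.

€436,213.72

Value one period before first payment (t=5): 41790 × [1 − (1+0.045)^(−20)] / 0.045 = 41790 × 13.007936 = 543,601.6643
PV₀ = 543,601.6643 / (1+0.045)^5 = 543,601.6643 / 1.246182 = 436,213.7244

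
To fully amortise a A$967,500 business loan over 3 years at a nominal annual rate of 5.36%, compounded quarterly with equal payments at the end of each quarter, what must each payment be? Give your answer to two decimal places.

i = 0.0536/4 = 0.0134 per quarter; n = 3·4 = 12.
Annuity-PV factor = 11.017011; PMT = 967500 / 11.017011 = 87,818.7364

A$87,818.74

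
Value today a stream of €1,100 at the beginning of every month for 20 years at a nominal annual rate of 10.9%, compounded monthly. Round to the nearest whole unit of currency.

€108,251

With 12 periods per year: i = 0.00908333, n = 240.
PV = 1100 × [1 − (1+0.00908333)^(−240)] / 0.00908333 × (1+i) = 1100 × 98.409566 = 108,250.5222
(annuity-due: payments at period start, so ×(1+i).)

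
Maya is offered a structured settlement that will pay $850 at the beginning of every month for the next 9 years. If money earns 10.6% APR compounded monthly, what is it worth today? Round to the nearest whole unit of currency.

$59,526

i = 0.106/12 = 0.00883333 per month; n = 9·12 = 108.
PV = PMT · [1 − (1+i)^(−n)] / i × (1+i) = 850 · 70.030461 = 59,525.8922
Payments are at the start of each period, so multiply by (1+i).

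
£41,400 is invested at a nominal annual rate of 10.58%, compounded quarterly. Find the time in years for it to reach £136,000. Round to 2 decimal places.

Periodic rate i = 0.1058/4 = 0.02645.
(1+i)^n = 136000/41400 = 3.28502, so n = ln 3.28502 / ln 1.02645 = 45.5590 quarters
= 45.5590/4 years

11.39 years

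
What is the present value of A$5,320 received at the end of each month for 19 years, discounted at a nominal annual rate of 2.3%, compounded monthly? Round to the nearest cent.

A$981,910.08

With 12 periods per year: i = 0.00191667, n = 228.
Annuity factor a(228|0.00191667) = 184.569563; PV = 5320 × 184.569563 = 981,910.0772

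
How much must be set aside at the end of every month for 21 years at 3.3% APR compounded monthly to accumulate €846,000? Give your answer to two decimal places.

€2,331.62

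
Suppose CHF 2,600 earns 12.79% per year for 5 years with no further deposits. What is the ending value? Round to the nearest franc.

CHF 4,746

2,600 × (1+0.1279)^5 = 2,600 × 1.825379 = 4,745.9847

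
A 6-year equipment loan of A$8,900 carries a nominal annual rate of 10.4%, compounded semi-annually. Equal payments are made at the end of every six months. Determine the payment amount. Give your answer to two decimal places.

A$1,015.50

With 2 periods per year: i = 0.052, n = 12.
Annuity-PV factor = 8.764117; PMT = 8900 / 8.764117 = 1,015.5044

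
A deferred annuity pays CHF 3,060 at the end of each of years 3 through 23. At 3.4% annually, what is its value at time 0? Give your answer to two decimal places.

PV at t=2 (ordinary 21-year annuity): 3060 × a(21|0.034) = 3060 × 14.837395 = 45,402.4300
Discount back 2 years: 45,402.4300 × (1+0.034)^(−2) = 45,402.4300 × 0.935317 = 42,465.6739

CHF 42,465.67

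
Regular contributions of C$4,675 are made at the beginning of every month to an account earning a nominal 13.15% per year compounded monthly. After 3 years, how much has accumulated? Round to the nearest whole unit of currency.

i = 0.1315/12 = 0.0109583 per month; n = 3·12 = 36.
Accumulation factor s(36|0.0109583) × (1+i) = 44.324894; FV = 4675 × 44.324894 = 207,218.8772
(Beginning-of-period payments → annuity-due factor ×(1+i).)

C$207,219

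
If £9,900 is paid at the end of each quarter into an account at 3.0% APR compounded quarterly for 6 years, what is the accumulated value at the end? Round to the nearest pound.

£259,266

With 4 periods per year: i = 0.0075, n = 24.
FV = 9900 × [(1+0.0075)^24 − 1] / 0.0075 = 9900 × 26.188471 = 259,265.8588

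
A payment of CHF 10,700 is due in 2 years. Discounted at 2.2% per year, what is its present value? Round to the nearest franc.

CHF 10,244

Discount factor = (1+0.022)^(−2) = 0.957411; PV = 10,700 × 0.957411 = 10,244.2929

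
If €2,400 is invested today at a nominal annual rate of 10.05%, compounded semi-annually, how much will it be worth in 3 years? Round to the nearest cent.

€3,220.83

i = 0.1005/2 = 0.05025 per half-year; n = 3·2 = 6.
2,400 × (1+0.05025)^6 = 2,400 × 1.342011 = 3,220.8269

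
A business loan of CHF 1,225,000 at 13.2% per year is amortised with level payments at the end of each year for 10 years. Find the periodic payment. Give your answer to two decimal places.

CHF 227,562.12

PMT = 1.225e+06 / ( [1 − (1+0.132)^(−10)] / 0.132 ) = 1.225e+06 / 5.383146 = 227,562.1193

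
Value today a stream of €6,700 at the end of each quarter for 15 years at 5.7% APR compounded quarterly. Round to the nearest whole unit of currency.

i = 0.057/4 = 0.01425 per quarter; n = 15·4 = 60.
PV = PMT · [1 − (1+i)^(−n)] / i = 6700 · 40.150360 = 269,007.4119

€269,007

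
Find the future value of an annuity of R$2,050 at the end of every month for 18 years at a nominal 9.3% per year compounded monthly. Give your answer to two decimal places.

With 12 periods per year: i = 0.00775, n = 216.
FV = PMT · [(1+i)^n − 1] / i = 2050 · 554.729129 = 1,137,194.7137

R$1,137,194.71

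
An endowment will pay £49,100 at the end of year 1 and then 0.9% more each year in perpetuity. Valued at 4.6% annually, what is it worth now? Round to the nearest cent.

PV = PMT / (i − g) = 49100 / (0.046 − 0.009) = 49100 / 0.037000 = 1,327,027.0270

£1,327,027.03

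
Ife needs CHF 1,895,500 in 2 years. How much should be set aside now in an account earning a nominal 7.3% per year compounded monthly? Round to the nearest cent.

CHF 1,638,735.56

Periodic rate i = 0.073/12 = 0.00608333; n = 2 × 12 = 24 periods.
PV = 1,895,500 / (1 + 0.00608333)^24 = 1,895,500 / 1.156684 = 1,638,735.5633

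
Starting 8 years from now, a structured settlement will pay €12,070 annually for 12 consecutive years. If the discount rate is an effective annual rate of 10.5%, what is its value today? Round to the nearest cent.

€39,901.63

Value one period before first payment (t=7): 12070 × [1 − (1+0.105)^(−12)] / 0.105 = 12070 × 6.649964 = 80,265.0699
PV₀ = 80,265.0699 / (1+0.105)^7 = 80,265.0699 / 2.011574 = 39,901.6305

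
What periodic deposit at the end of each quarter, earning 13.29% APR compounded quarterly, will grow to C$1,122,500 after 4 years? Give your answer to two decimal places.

C$54,285.80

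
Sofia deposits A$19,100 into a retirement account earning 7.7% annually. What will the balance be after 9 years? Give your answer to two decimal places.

19,100 × (1+0.077)^9 = 19,100 × 1.949581 = 37,237.0010

A$37,237.00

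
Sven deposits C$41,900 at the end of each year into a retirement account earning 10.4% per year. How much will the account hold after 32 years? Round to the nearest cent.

FV = 41900 × [(1+0.104)^32 − 1] / 0.104 = 41900 × 218.406751 = 9,151,242.8757

C$9,151,242.88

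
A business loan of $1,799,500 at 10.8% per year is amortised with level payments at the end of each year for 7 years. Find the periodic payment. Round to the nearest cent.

Annuity-PV factor = 4.742802; PMT = 1.7995e+06 / 4.742802 = 379,417.0761

$379,417.08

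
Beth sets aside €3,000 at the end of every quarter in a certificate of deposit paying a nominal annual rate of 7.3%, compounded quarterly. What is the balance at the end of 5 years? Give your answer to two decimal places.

Periodic rate i = 0.073/4 = 0.01825; n = 5 × 4 = 20 periods.
Accumulation factor s(20|0.01825) = 23.878442; FV = 3000 × 23.878442 = 71,635.3270

€71,635.33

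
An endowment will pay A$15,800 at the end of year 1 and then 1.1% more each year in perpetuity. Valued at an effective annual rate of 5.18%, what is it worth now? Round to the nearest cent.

PV = D₁/(r − g) = 15800/(0.0518 − 0.011) = 387,254.9020

A$387,254.90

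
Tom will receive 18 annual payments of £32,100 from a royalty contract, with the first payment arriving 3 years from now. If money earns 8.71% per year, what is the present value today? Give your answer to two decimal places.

£242,493.47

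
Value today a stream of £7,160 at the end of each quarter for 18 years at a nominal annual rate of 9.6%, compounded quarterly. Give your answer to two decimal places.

With 4 periods per year: i = 0.024, n = 72.
PV = 7160 × [1 − (1+0.024)^(−72)] / 0.024 = 7160 × 34.112408 = 244,244.8377

£244,244.84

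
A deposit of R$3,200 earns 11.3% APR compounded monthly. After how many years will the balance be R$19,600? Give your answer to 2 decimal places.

Periodic rate i = 0.113/12 = 0.00941667.
n = ln(19600/3200) / ln(1+0.00941667) = ln(6.12500) / 0.009373 = 193.3698 months
= 193.3698/12 years

16.11 years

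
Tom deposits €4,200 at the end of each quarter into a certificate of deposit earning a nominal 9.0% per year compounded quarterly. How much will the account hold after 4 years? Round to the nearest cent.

i = 0.09/4 = 0.0225 per quarter; n = 4·4 = 16.
FV = PMT · [(1+i)^n − 1] / i = 4200 · 19.005398 = 79,822.6721

€79,822.67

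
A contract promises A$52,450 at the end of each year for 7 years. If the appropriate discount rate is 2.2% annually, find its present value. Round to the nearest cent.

A$336,861.36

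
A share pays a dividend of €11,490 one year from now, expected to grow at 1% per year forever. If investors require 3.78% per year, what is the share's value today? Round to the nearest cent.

€413,309.35

PV = PMT / (i − g) = 11490 / (0.0378 − 0.01) = 11490 / 0.027800 = 413,309.3525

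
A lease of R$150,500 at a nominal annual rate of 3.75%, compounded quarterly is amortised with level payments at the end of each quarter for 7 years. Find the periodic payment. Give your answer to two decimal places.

With 4 periods per year: i = 0.009375, n = 28.
PMT = 150500 / ( [1 − (1+0.009375)^(−28)] / 0.009375 ) = 150500 / 24.526138 = 6,136.3105

R$6,136.31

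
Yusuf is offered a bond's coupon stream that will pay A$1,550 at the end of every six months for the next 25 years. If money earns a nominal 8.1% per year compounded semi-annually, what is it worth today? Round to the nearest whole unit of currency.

A$33,014

With 2 periods per year: i = 0.0405, n = 50.
Annuity factor a(50|0.0405) = 21.299476; PV = 1550 × 21.299476 = 33,014.1877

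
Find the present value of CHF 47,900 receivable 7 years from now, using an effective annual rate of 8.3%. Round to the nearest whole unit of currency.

Discount factor = (1+0.083)^(−7) = 0.572270; PV = 47,900 × 0.572270 = 27,411.7219

CHF 27,412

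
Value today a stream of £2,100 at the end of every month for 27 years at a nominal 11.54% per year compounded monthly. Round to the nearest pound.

Periodic rate i = 0.1154/12 = 0.00961667; n = 27 × 12 = 324 periods.
PV = PMT · [1 − (1+i)^(−n)] / i = 2100 · 99.305920 = 208,542.4327

£208,542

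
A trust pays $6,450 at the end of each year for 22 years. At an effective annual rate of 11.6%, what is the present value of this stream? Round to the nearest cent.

PV = 6450 × [1 − (1+0.116)^(−22)] / 0.116 = 6450 × 7.849911 = 50,631.9254

$50,631.93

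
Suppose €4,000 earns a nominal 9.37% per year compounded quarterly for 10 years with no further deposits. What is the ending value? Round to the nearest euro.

€10,100

With 4 periods per year: i = 0.023425, n = 40.
4,000 × (1+0.023425)^40 = 4,000 × 2.524881 = 10,099.5228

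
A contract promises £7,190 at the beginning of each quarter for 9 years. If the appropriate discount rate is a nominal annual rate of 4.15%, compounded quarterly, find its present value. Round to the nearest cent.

With 4 periods per year: i = 0.010375, n = 36.
PV = PMT · [1 − (1+i)^(−n)] / i × (1+i) = 7190 · 30.223919 = 217,309.9801
(Beginning-of-period payments → annuity-due factor ×(1+i).)

£217,309.98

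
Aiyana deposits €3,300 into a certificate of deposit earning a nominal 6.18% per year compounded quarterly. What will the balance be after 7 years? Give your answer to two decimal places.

With 4 periods per year: i = 0.01545, n = 28.
FV = 3,300 × (1 + 0.01545)^28 = 5,069.3604

€5,069.36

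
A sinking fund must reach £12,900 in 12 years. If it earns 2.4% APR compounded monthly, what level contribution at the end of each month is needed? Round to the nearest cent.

Periodic rate i = 0.024/12 = 0.002; n = 12 × 12 = 144 periods.
FV-annuity factor = 166.686874; PMT = 12900 / 166.686874 = 77.3906

£77.39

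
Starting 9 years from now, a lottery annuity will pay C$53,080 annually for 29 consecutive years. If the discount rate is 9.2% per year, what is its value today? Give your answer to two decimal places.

C$263,111.30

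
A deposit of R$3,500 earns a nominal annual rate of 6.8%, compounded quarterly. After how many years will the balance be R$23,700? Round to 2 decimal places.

Periodic rate i = 0.068/4 = 0.017.
n = ln(23700/3500) / ln(1+0.017) = ln(6.77143) / 0.016857 = 113.4661 quarters
= 113.4661/4 years

28.37 years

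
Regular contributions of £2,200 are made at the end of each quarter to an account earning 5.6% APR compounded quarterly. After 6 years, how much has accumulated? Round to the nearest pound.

£62,241

i = 0.056/4 = 0.014 per quarter; n = 6·4 = 24.
FV = PMT · [(1+i)^n − 1] / i = 2200 · 28.291570 = 62,241.4532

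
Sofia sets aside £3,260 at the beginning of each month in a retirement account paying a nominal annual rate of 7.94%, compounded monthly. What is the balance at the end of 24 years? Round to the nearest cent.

£2,817,705.92

Periodic rate i = 0.0794/12 = 0.00661667; n = 24 × 12 = 288 periods.
FV = 3260 × [(1+0.00661667)^288 − 1] / 0.00661667 × (1+i) = 3260 × 864.326970 = 2,817,705.9218
(annuity-due: payments at period start, so ×(1+i).)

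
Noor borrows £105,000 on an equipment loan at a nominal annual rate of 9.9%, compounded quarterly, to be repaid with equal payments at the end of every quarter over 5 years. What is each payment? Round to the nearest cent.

Periodic rate i = 0.099/4 = 0.02475; n = 5 × 4 = 20 periods.
PMT = 105000 / ( [1 − (1+0.02475)^(−20)] / 0.02475 ) = 105000 / 15.626040 = 6,719.5528

£6,719.55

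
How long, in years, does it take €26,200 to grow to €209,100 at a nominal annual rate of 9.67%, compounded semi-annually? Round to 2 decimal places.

21.99 years

Periodic rate i = 0.0967/2 = 0.04835.
(1+i)^n = 209100/26200 = 7.98092, so n = ln 7.98092 / ln 1.04835 = 43.9891 half-years
= 43.9891/2 years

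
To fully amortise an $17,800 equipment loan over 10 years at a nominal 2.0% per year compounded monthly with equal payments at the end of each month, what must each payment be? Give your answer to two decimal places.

$163.78

With 12 periods per year: i = 0.00166667, n = 120.
Annuity-PV factor = 108.679759; PMT = 17800 / 108.679759 = 163.7839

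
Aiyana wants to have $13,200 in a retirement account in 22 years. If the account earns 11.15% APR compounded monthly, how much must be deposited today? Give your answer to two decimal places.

$1,148.60

i = 0.1115/12 = 0.00929167 per month; n = 22·12 = 264.
PV = FV·(1+i)^(−n) = 13,200 × 0.087015 = 1,148.5990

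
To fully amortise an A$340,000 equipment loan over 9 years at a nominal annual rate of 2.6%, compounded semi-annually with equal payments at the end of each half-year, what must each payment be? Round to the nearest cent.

A$21,306.96

i = 0.026/2 = 0.013 per half-year; n = 9·2 = 18.
Annuity-PV factor = 15.957227; PMT = 340000 / 15.957227 = 21,306.9599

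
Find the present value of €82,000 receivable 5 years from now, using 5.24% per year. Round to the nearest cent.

PV = FV·(1+i)^(−n) = 82,000 × 0.774633 = 63,519.8780

€63,519.88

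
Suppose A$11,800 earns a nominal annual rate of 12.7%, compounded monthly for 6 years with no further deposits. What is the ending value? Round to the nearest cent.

A$25,181.15

Periodic rate i = 0.127/12 = 0.0105833; n = 6 × 12 = 72 periods.
11,800 × (1+0.0105833)^72 = 11,800 × 2.133995 = 25,181.1452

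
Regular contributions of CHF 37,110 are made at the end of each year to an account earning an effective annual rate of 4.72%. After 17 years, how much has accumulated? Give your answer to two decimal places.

FV = 37110 × [(1+0.0472)^17 − 1] / 0.0472 = 37110 × 25.218238 = 935,848.8192

CHF 935,848.82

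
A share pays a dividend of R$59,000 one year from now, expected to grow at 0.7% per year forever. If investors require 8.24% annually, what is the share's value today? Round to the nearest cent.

R$782,493.37

PV = PMT / (i − g) = 59000 / (0.0824 − 0.007) = 59000 / 0.075400 = 782,493.3687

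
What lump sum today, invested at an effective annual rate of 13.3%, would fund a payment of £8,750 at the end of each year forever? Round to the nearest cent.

£65,789.47

PV = PMT / i = 8750 / 0.133 = 65,789.4737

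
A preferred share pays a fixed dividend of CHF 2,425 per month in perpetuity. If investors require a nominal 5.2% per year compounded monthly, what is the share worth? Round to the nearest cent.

CHF 559,615.38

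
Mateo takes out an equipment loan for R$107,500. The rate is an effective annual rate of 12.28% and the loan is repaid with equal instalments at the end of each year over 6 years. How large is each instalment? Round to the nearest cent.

R$26,354.44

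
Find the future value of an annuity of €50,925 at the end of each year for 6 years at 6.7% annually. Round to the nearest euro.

€361,538

Accumulation factor s(6|0.067) = 7.099414; FV = 50925 × 7.099414 = 361,537.6428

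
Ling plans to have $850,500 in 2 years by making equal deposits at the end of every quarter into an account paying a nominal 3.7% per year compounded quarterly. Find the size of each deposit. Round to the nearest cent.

i = 0.037/4 = 0.00925 per quarter; n = 2·4 = 8.
FV-annuity factor = 8.263847; PMT = 850500 / 8.263847 = 102,918.1648

$102,918.16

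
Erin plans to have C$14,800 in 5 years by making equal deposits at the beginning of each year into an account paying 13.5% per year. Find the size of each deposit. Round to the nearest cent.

C$1,992.34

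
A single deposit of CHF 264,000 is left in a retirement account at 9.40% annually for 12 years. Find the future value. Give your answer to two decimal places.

CHF 775,910.79

264,000 × (1+0.094)^12 = 264,000 × 2.939056 = 775,910.7892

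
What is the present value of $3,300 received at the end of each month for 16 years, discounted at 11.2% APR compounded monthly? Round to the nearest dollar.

With 12 periods per year: i = 0.00933333, n = 192.
PV = 3300 × [1 − (1+0.00933333)^(−192)] / 0.00933333 = 3300 × 89.141016 = 294,165.3520

$294,165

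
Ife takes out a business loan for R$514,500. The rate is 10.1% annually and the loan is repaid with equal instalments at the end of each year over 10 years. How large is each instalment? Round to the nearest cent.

R$84,092.55

Annuity-PV factor = 6.118259; PMT = 514500 / 6.118259 = 84,092.5459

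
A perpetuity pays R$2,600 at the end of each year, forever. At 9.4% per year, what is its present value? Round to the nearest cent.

R$27,659.57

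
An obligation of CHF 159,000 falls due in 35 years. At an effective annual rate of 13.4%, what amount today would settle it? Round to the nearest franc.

PV = 159,000 / (1 + 0.134)^35 = 159,000 / 81.556186 = 1,949.5762

CHF 1,950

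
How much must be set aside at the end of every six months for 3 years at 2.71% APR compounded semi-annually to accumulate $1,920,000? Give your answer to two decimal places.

$309,330.19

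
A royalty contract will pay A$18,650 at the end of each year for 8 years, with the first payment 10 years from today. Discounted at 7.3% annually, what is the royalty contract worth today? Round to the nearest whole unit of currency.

PV at t=9 (ordinary 8-year annuity): 18650 × a(8|0.073) = 18650 × 5.902495 = 110,081.5299
Discount back 9 years: 110,081.5299 × (1+0.073)^(−9) = 110,081.5299 × 0.530399 = 58,387.1072

A$58,387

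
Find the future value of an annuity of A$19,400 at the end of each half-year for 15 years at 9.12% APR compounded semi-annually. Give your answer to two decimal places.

Periodic rate i = 0.0912/2 = 0.0456; n = 15 × 2 = 30 periods.
FV = PMT · [(1+i)^n − 1] / i = 19400 · 61.630938 = 1,195,640.1968

A$1,195,640.20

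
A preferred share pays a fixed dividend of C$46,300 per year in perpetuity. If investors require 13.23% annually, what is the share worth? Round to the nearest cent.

C$349,962.21

PV = PMT / i = 46300 / 0.1323 = 349,962.2071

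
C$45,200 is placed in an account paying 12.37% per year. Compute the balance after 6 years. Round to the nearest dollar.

FV = 45,200 × (1 + 0.1237)^6 = 90,999.8591

C$91,000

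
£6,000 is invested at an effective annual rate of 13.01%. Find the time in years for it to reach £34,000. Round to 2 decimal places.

14.18 years

n = ln(34000/6000) / ln(1+0.1301) = ln(5.66667) / 0.122306 = 14.1825 years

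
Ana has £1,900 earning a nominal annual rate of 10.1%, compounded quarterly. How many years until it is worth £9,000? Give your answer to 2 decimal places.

Periodic rate i = 0.101/4 = 0.02525.
n = ln(9000/1900) / ln(1+0.02525) = ln(4.73684) / 0.024936 = 62.3733 quarters
= 62.3733/4 years

15.59 years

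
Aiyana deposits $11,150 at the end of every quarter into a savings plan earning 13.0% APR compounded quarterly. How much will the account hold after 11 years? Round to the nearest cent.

With 4 periods per year: i = 0.0325, n = 44.
FV = 11150 × [(1+0.0325)^44 − 1] / 0.0325 = 11150 × 94.914566 = 1,058,297.4163

$1,058,297.42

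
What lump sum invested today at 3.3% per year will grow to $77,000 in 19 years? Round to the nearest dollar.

$41,551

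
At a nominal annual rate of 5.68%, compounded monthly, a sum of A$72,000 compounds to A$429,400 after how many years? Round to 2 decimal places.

Periodic rate i = 0.0568/12 = 0.00473333.
n = ln(429400/72000) / ln(1+0.00473333) = ln(5.96389) / 0.004722 = 378.1575 months
= 378.1575/12 years

31.51 years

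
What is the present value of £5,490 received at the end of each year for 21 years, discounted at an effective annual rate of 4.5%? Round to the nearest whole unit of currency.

£73,592

PV = PMT · [1 − (1+i)^(−n)] / i = 5490 · 13.404724 = 73,591.9341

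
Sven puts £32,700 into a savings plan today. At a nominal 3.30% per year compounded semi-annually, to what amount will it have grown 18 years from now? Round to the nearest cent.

Periodic rate i = 0.033/2 = 0.0165; n = 18 × 2 = 36 periods.
FV = 32,700 × (1 + 0.0165)^36 = 58,940.4625

£58,940.46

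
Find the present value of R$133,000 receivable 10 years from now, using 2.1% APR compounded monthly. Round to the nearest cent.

R$107,827.49

Periodic rate i = 0.021/12 = 0.00175; n = 10 × 12 = 120 periods.
PV = FV·(1+i)^(−n) = 133,000 × 0.810733 = 107,827.4931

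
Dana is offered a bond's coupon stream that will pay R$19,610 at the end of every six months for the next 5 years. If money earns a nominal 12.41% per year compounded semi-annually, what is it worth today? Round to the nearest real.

R$142,940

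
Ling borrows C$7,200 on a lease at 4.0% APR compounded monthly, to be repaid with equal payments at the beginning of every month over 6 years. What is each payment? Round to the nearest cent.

C$112.27

Periodic rate i = 0.04/12 = 0.00333333; n = 6 × 12 = 72 periods.
Annuity-PV factor × (1+i) = 64.130495; PMT = 7200 / 64.130495 = 112.2711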